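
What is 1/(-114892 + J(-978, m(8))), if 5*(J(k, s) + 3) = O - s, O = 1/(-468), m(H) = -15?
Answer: -2340/268847281 ≈ -8.7038e-6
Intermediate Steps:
O = -1/468 ≈ -0.0021368
J(k, s) = -7021/2340 - s/5 (J(k, s) = -3 + (-1/468 - s)/5 = -3 + (-1/2340 - s/5) = -7021/2340 - s/5)
1/(-114892 + J(-978, m(8))) = 1/(-114892 + (-7021/2340 - ⅕*(-15))) = 1/(-114892 + (-7021/2340 + 3)) = 1/(-114892 - 1/2340) = 1/(-268847281/2340) = -2340/268847281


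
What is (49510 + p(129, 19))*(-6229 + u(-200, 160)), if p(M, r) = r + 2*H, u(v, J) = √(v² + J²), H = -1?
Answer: -308503683 + 1981080*√41 ≈ -2.9582e+8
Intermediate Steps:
u(v, J) = √(J² + v²)
p(M, r) = -2 + r (p(M, r) = r + 2*(-1) = r - 2 = -2 + r)
(49510 + p(129, 19))*(-6229 + u(-200, 160)) = (49510 + (-2 + 19))*(-6229 + √(160² + (-200)²)) = (49510 + 17)*(-6229 + √(25600 + 40000)) = 49527*(-6229 + √65600) = 49527*(-6229 + 40*√41) = -308503683 + 1981080*√41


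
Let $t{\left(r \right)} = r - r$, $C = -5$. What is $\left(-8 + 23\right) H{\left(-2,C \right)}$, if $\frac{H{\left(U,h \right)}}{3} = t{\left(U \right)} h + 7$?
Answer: $315$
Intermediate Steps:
$t{\left(r \right)} = 0$
$H{\left(U,h \right)} = 21$ ($H{\left(U,h \right)} = 3 \left(0 h + 7\right) = 3 \left(0 + 7\right) = 3 \cdot 7 = 21$)
$\left(-8 + 23\right) H{\left(-2,C \right)} = \left(-8 + 23\right) 21 = 15 \cdot 21 = 315$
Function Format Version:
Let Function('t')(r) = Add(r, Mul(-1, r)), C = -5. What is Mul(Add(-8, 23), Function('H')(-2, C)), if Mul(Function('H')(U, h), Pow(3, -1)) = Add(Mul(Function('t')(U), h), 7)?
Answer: 315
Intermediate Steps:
Function('t')(r) = 0
Function('H')(U, h) = 21 (Function('H')(U, h) = Mul(3, Add(Mul(0, h), 7)) = Mul(3, Add(0, 7)) = Mul(3, 7) = 21)
Mul(Add(-8, 23), Function('H')(-2, C)) = Mul(Add(-8, 23), 21) = Mul(15, 21) = 315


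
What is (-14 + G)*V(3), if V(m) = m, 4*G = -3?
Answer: -177/4 ≈ -44.250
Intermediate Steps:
G = -¾ (G = (¼)*(-3) = -¾ ≈ -0.75000)
(-14 + G)*V(3) = (-14 - ¾)*3 = -59/4*3 = -177/4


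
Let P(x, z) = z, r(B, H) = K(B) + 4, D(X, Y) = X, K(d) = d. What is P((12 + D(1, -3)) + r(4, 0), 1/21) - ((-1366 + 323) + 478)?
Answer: 11866/21 ≈ 565.05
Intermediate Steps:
r(B, H) = 4 + B (r(B, H) = B + 4 = 4 + B)
P((12 + D(1, -3)) + r(4, 0), 1/21) - ((-1366 + 323) + 478) = 1/21 - ((-1366 + 323) + 478) = 1/21 - (-1043 + 478) = 1/21 - 1*(-565) = 1/21 + 565 = 11866/21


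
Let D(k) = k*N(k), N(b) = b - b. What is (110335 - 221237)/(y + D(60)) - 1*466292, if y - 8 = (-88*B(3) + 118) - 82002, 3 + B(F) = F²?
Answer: -19212107533/41202 ≈ -4.6629e+5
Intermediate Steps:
N(b) = 0
B(F) = -3 + F²
D(k) = 0 (D(k) = k*0 = 0)
y = -82404 (y = 8 + ((-88*(-3 + 3²) + 118) - 82002) = 8 + ((-88*(-3 + 9) + 118) - 82002) = 8 + ((-88*6 + 118) - 82002) = 8 + ((-528 + 118) - 82002) = 8 + (-410 - 82002) = 8 - 82412 = -82404)
(110335 - 221237)/(y + D(60)) - 1*466292 = (110335 - 221237)/(-82404 + 0) - 1*466292 = -110902/(-82404) - 466292 = -110902*(-1/82404) - 466292 = 55451/41202 - 466292 = -19212107533/41202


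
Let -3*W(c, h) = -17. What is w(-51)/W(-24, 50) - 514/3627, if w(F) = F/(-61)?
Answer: 1289/221247 ≈ 0.0058261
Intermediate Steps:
w(F) = -F/61 (w(F) = F*(-1/61) = -F/61)
W(c, h) = 17/3 (W(c, h) = -1/3*(-17) = 17/3)
w(-51)/W(-24, 50) - 514/3627 = (-1/61*(-51))/(17/3) - 514/3627 = (51/61)*(3/17) - 514*1/3627 = 9/61 - 514/3627 = 1289/221247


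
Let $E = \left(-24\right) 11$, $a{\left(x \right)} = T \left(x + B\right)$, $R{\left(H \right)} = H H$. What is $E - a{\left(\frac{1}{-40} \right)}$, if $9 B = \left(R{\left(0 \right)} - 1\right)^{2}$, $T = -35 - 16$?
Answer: $- \frac{31153}{120} \approx -259.61$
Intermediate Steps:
$R{\left(H \right)} = H^{2}$
$T = -51$
$B = \frac{1}{9}$ ($B = \frac{\left(0^{2} - 1\right)^{2}}{9} = \frac{\left(0 - 1\right)^{2}}{9} = \frac{\left(-1\right)^{2}}{9} = \frac{1}{9} \cdot 1 = \frac{1}{9} \approx 0.11111$)
$a{\left(x \right)} = - \frac{17}{3} - 51 x$ ($a{\left(x \right)} = - 51 \left(x + \frac{1}{9}\right) = - 51 \left(\frac{1}{9} + x\right) = - \frac{17}{3} - 51 x$)
$E = -264$
$E - a{\left(\frac{1}{-40} \right)} = -264 - \left(- \frac{17}{3} - \frac{51}{-40}\right) = -264 - \left(- \frac{17}{3} - - \frac{51}{40}\right) = -264 - \left(- \frac{17}{3} + \frac{51}{40}\right) = -264 - - \frac{527}{120} = -264 + \frac{527}{120} = - \frac{31153}{120}$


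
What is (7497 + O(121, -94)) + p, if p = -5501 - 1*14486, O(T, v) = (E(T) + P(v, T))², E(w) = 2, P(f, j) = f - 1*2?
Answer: -3654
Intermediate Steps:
P(f, j) = -2 + f (P(f, j) = f - 2 = -2 + f)
O(T, v) = v² (O(T, v) = (2 + (-2 + v))² = v²)
p = -19987 (p = -5501 - 14486 = -19987)
(7497 + O(121, -94)) + p = (7497 + (-94)²) - 19987 = (7497 + 8836) - 19987 = 16333 - 19987 = -3654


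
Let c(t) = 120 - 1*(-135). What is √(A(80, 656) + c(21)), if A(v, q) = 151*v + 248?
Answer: √12583 ≈ 112.17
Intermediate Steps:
c(t) = 255 (c(t) = 120 + 135 = 255)
A(v, q) = 248 + 151*v
√(A(80, 656) + c(21)) = √((248 + 151*80) + 255) = √((248 + 12080) + 255) = √(12328 + 255) = √12583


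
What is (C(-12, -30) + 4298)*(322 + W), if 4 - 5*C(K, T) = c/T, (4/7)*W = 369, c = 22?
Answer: 1248091691/300 ≈ 4.1603e+6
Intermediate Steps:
W = 2583/4 (W = (7/4)*369 = 2583/4 ≈ 645.75)
C(K, T) = ⅘ - 22/(5*T)
(C(-12, -30) + 4298)*(322 + W) = ((⅖)*(-11 + 2*(-30))/(-30) + 4298)*(322 + 2583/4) = ((⅖)*(-1/30)*(-11 - 60) + 4298)*(3871/4) = ((⅖)*(-1/30)*(-71) + 4298)*(3871/4) = (71/75 + 4298)*(3871/4) = (322421/75)*(3871/4) = 1248091691/300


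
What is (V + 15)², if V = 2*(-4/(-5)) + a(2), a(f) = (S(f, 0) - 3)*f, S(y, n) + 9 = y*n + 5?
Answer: 169/25 ≈ 6.7600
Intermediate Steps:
S(y, n) = -4 + n*y (S(y, n) = -9 + (y*n + 5) = -9 + (n*y + 5) = -9 + (5 + n*y) = -4 + n*y)
a(f) = -7*f (a(f) = ((-4 + 0*f) - 3)*f = ((-4 + 0) - 3)*f = (-4 - 3)*f = -7*f)
V = -62/5 (V = 2*(-4/(-5)) - 7*2 = 2*(-4*(-⅕)) - 14 = 2*(⅘) - 14 = 8/5 - 14 = -62/5 ≈ -12.400)
(V + 15)² = (-62/5 + 15)² = (13/5)² = 169/25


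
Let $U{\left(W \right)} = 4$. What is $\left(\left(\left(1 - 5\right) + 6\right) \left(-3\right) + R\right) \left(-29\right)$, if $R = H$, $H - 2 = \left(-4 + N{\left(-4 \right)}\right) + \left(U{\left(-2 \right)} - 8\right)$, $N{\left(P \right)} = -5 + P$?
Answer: $609$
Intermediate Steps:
$H = -15$ ($H = 2 + \left(\left(-4 - 9\right) + \left(4 - 8\right)\right) = 2 - 17 = -15$)
$R = -15$
$\left(\left(\left(1 - 5\right) + 6\right) \left(-3\right) + R\right) \left(-29\right) = \left(\left(\left(1 - 5\right) + 6\right) \left(-3\right) - 15\right) \left(-29\right) = \left(\left(-4 + 6\right) \left(-3\right) - 15\right) \left(-29\right) = \left(2 \left(-3\right) - 15\right) \left(-29\right) = \left(-6 - 15\right) \left(-29\right) = \left(-21\right) \left(-29\right) = 609$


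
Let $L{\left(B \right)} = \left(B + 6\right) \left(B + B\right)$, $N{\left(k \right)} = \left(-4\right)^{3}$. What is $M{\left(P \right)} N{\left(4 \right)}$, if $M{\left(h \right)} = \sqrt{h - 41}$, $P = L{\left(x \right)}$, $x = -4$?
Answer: $- 64 i \sqrt{57} \approx - 483.19 i$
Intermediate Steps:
$N{\left(k \right)} = -64$
$L{\left(B \right)} = 2 B \left(6 + B\right)$ ($L{\left(B \right)} = \left(6 + B\right) 2 B = 2 B \left(6 + B\right)$)
$P = -16$ ($P = 2 \left(-4\right) \left(6 - 4\right) = 2 \left(-4\right) 2 = -16$)
$M{\left(h \right)} = \sqrt{-41 + h}$
$M{\left(P \right)} N{\left(4 \right)} = \sqrt{-41 - 16} \left(-64\right) = \sqrt{-57} \left(-64\right) = i \sqrt{57} \left(-64\right) = - 64 i \sqrt{57}$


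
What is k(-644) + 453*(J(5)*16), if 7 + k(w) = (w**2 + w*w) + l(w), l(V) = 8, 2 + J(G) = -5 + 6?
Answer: 822225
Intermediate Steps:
J(G) = -1 (J(G) = -2 + (-5 + 6) = -2 + 1 = -1)
k(w) = 1 + 2*w**2 (k(w) = -7 + ((w**2 + w*w) + 8) = -7 + ((w**2 + w**2) + 8) = -7 + (2*w**2 + 8) = -7 + (8 + 2*w**2) = 1 + 2*w**2)
k(-644) + 453*(J(5)*16) = (1 + 2*(-644)**2) + 453*(-1*16) = (1 + 2*414736) + 453*(-16) = (1 + 829472) - 7248 = 829473 - 7248 = 822225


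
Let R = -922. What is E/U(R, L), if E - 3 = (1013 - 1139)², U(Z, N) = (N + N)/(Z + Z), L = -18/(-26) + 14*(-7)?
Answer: 190325694/1265 ≈ 1.5046e+5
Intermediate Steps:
L = -1265/13 (L = -18*(-1/26) - 98 = 9/13 - 98 = -1265/13 ≈ -97.308)
U(Z, N) = N/Z (U(Z, N) = (2*N)/((2*Z)) = (2*N)*(1/(2*Z)) = N/Z)
E = 15879 (E = 3 + (1013 - 1139)² = 3 + (-126)² = 3 + 15876 = 15879)
E/U(R, L) = 15879/((-1265/13/(-922))) = 15879/((-1265/13*(-1/922))) = 15879/(1265/11986) = 15879*(11986/1265) = 190325694/1265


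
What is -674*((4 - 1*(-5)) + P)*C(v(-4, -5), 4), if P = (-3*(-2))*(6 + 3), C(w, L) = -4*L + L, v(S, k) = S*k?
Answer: 509544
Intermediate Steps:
C(w, L) = -3*L
P = 54 (P = 6*9 = 54)
-674*((4 - 1*(-5)) + P)*C(v(-4, -5), 4) = -674*((4 - 1*(-5)) + 54)*(-3*4) = -674*((4 + 5) + 54)*(-12) = -674*(9 + 54)*(-12) = -42462*(-12) = -674*(-756) = 509544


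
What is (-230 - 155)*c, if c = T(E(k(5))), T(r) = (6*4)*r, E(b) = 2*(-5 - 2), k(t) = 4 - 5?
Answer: 129360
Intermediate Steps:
k(t) = -1
E(b) = -14 (E(b) = 2*(-7) = -14)
T(r) = 24*r
c = -336 (c = 24*(-14) = -336)
(-230 - 155)*c = (-230 - 155)*(-336) = -385*(-336) = 129360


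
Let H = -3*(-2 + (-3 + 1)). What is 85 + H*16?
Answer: 277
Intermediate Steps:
H = 12 (H = -3*(-2 - 2) = -3*(-4) = 12)
85 + H*16 = 85 + 12*16 = 85 + 192 = 277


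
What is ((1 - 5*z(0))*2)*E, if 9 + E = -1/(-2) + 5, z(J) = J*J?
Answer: -7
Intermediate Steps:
z(J) = J²
E = -7/2 (E = -9 + (-1/(-2) + 5) = -9 + (-1*(-½) + 5) = -9 + (½ + 5) = -9 + 11/2 = -7/2 ≈ -3.5000)
((1 - 5*z(0))*2)*E = ((1 - 5*0²)*2)*(-7/2) = ((1 - 5*0)*2)*(-7/2) = ((1 + 0)*2)*(-7/2) = (1*2)*(-7/2) = 2*(-7/2) = -7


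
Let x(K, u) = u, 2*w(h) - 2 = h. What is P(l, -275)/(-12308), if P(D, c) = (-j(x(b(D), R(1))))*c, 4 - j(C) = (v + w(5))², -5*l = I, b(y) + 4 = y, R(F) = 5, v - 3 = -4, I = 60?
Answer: 2475/49232 ≈ 0.050272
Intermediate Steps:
w(h) = 1 + h/2
v = -1 (v = 3 - 4 = -1)
b(y) = -4 + y
l = -12 (l = -⅕*60 = -12)
j(C) = -9/4 (j(C) = 4 - (-1 + (1 + (½)*5))² = 4 - (-1 + (1 + 5/2))² = 4 - (-1 + 7/2)² = 4 - (5/2)² = 4 - 1*25/4 = 4 - 25/4 = -9/4)
P(D, c) = 9*c/4 (P(D, c) = (-1*(-9/4))*c = 9*c/4)
P(l, -275)/(-12308) = ((9/4)*(-275))/(-12308) = -2475/4*(-1/12308) = 2475/49232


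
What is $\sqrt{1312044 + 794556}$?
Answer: $10 \sqrt{21066} \approx 1451.4$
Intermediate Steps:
$\sqrt{1312044 + 794556} = \sqrt{2106600} = 10 \sqrt{21066}$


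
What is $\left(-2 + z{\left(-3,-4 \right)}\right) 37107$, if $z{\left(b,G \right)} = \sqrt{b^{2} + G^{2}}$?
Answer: $111321$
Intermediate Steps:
$z{\left(b,G \right)} = \sqrt{G^{2} + b^{2}}$
$\left(-2 + z{\left(-3,-4 \right)}\right) 37107 = \left(-2 + \sqrt{\left(-4\right)^{2} + \left(-3\right)^{2}}\right) 37107 = \left(-2 + \sqrt{16 + 9}\right) 37107 = \left(-2 + \sqrt{25}\right) 37107 = \left(-2 + 5\right) 37107 = 3 \cdot 37107 = 111321$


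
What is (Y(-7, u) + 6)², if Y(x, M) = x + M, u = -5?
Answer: 36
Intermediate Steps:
Y(x, M) = M + x
(Y(-7, u) + 6)² = ((-5 - 7) + 6)² = (-12 + 6)² = (-6)² = 36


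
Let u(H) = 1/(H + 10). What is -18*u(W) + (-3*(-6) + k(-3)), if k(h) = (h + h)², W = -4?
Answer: 51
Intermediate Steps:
k(h) = 4*h² (k(h) = (2*h)² = 4*h²)
u(H) = 1/(10 + H)
-18*u(W) + (-3*(-6) + k(-3)) = -18/(10 - 4) + (-3*(-6) + 4*(-3)²) = -18/6 + (18 + 4*9) = -18*⅙ + (18 + 36) = -3 + 54 = 51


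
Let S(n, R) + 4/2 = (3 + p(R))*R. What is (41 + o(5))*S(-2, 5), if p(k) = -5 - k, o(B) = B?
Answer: -1702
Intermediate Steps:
S(n, R) = -2 + R*(-2 - R) (S(n, R) = -2 + (3 + (-5 - R))*R = -2 + (-2 - R)*R = -2 + R*(-2 - R))
(41 + o(5))*S(-2, 5) = (41 + 5)*(-2 + 3*5 - 1*5*(5 + 5)) = 46*(-2 + 15 - 1*5*10) = 46*(-2 + 15 - 50) = 46*(-37) = -1702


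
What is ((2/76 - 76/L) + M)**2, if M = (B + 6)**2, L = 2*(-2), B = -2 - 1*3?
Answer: 579121/1444 ≈ 401.05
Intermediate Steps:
B = -5 (B = -2 - 3 = -5)
L = -4
M = 1 (M = (-5 + 6)**2 = 1**2 = 1)
((2/76 - 76/L) + M)**2 = ((2/76 - 76/(-4)) + 1)**2 = ((2*(1/76) - 76*(-1/4)) + 1)**2 = ((1/38 + 19) + 1)**2 = (723/38 + 1)**2 = (761/38)**2 = 579121/1444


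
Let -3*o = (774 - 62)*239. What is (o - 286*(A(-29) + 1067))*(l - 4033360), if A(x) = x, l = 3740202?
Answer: 310973797976/3 ≈ 1.0366e+11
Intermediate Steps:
o = -170168/3 (o = -(774 - 62)*239/3 = -712*239/3 = -⅓*170168 = -170168/3 ≈ -56723.)
(o - 286*(A(-29) + 1067))*(l - 4033360) = (-170168/3 - 286*(-29 + 1067))*(3740202 - 4033360) = (-170168/3 - 286*1038)*(-293158) = (-170168/3 - 296868)*(-293158) = -1060772/3*(-293158) = 310973797976/3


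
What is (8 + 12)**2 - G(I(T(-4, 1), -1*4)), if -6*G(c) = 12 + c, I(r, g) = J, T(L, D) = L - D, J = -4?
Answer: 1204/3 ≈ 401.33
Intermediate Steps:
I(r, g) = -4
G(c) = -2 - c/6 (G(c) = -(12 + c)/6 = -2 - c/6)
(8 + 12)**2 - G(I(T(-4, 1), -1*4)) = (8 + 12)**2 - (-2 - 1/6*(-4)) = 20**2 - (-2 + 2/3) = 400 - 1*(-4/3) = 400 + 4/3 = 1204/3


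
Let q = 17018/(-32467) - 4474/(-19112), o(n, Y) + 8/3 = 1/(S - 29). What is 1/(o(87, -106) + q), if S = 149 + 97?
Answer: -201975778452/596258271095 ≈ -0.33874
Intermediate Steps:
S = 246
o(n, Y) = -1733/651 (o(n, Y) = -8/3 + 1/(246 - 29) = -8/3 + 1/217 = -1733/651)
q = -89995329/310254652 (q = 17018*(-1/32467) - 4474*(-1/19112) = -17018/32467 + 2237/9556 = -89995329/310254652 ≈ -0.29007)
1/(o(87, -106) + q) = 1/(-1733/651 - 89995329/310254652) = 1/(-596258271095/201975778452) = -201975778452/596258271095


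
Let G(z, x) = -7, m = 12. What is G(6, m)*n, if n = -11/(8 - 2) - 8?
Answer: 413/6 ≈ 68.833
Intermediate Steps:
n = -59/6 (n = -11/6 - 8 = -59/6 ≈ -9.8333)
G(6, m)*n = -7*(-59/6) = 413/6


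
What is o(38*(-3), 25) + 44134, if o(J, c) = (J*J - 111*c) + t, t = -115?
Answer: 54240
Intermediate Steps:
o(J, c) = -115 + J**2 - 111*c (o(J, c) = (J*J - 111*c) - 115 = (J**2 - 111*c) - 115 = -115 + J**2 - 111*c)
o(38*(-3), 25) + 44134 = (-115 + (38*(-3))**2 - 111*25) + 44134 = (-115 + (-114)**2 - 2775) + 44134 = (-115 + 12996 - 2775) + 44134 = 10106 + 44134 = 54240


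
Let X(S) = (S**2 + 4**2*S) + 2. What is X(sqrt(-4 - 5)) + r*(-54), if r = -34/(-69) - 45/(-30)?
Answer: -2636/23 + 48*I ≈ -114.61 + 48.0*I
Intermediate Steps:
X(S) = 2 + S**2 + 16*S (X(S) = (S**2 + 16*S) + 2 = 2 + S**2 + 16*S)
r = 275/138 (r = -34*(-1/69) - 45*(-1/30) = 34/69 + 3/2 = 275/138 ≈ 1.9928)
X(sqrt(-4 - 5)) + r*(-54) = (2 + (sqrt(-4 - 5))**2 + 16*sqrt(-4 - 5)) + (275/138)*(-54) = (2 + (sqrt(-9))**2 + 16*sqrt(-9)) - 2475/23 = (2 + (3*I)**2 + 16*(3*I)) - 2475/23 = (2 - 9 + 48*I) - 2475/23 = (-7 + 48*I) - 2475/23 = -2636/23 + 48*I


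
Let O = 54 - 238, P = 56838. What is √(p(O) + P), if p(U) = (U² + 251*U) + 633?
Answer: √45143 ≈ 212.47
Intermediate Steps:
O = -184
p(U) = 633 + U² + 251*U
√(p(O) + P) = √((633 + (-184)² + 251*(-184)) + 56838) = √((633 + 33856 - 46184) + 56838) = √(-11695 + 56838) = √45143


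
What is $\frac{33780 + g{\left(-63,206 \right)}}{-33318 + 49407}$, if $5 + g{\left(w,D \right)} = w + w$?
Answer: $\frac{33649}{16089} \approx 2.0914$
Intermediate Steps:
$g{\left(w,D \right)} = -5 + 2 w$ ($g{\left(w,D \right)} = -5 + \left(w + w\right) = -5 + 2 w$)
$\frac{33780 + g{\left(-63,206 \right)}}{-33318 + 49407} = \frac{33780 + \left(-5 + 2 \left(-63\right)\right)}{-33318 + 49407} = \frac{33780 - 131}{16089} = \left(33780 - 131\right) \frac{1}{16089} = 33649 \cdot \frac{1}{16089} = \frac{33649}{16089}$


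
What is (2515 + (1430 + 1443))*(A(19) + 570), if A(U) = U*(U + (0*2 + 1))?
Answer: 5118600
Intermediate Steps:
A(U) = U*(1 + U) (A(U) = U*(U + (0 + 1)) = U*(U + 1) = U*(1 + U))
(2515 + (1430 + 1443))*(A(19) + 570) = (2515 + (1430 + 1443))*(19*(1 + 19) + 570) = (2515 + 2873)*(19*20 + 570) = 5388*(380 + 570) = 5388*950 = 5118600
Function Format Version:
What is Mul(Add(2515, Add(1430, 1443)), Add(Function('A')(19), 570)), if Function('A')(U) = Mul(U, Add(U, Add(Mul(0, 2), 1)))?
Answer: 5118600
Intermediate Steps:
Function('A')(U) = Mul(U, Add(1, U)) (Function('A')(U) = Mul(U, Add(U, Add(0, 1))) = Mul(U, Add(U, 1)) = Mul(U, Add(1, U)))
Mul(Add(2515, Add(1430, 1443)), Add(Function('A')(19), 570)) = Mul(Add(2515, Add(1430, 1443)), Add(Mul(19, Add(1, 19)), 570)) = Mul(Add(2515, 2873), Add(Mul(19, 20), 570)) = Mul(5388, Add(380, 570)) = Mul(5388, 950) = 5118600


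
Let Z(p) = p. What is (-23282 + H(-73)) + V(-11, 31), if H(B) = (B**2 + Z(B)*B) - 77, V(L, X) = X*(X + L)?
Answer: -12081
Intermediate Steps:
V(L, X) = X*(L + X)
H(B) = -77 + 2*B**2 (H(B) = (B**2 + B*B) - 77 = (B**2 + B**2) - 77 = 2*B**2 - 77 = -77 + 2*B**2)
(-23282 + H(-73)) + V(-11, 31) = (-23282 + (-77 + 2*(-73)**2)) + 31*(-11 + 31) = (-23282 + (-77 + 2*5329)) + 31*20 = (-23282 + (-77 + 10658)) + 620 = (-23282 + 10581) + 620 = -12701 + 620 = -12081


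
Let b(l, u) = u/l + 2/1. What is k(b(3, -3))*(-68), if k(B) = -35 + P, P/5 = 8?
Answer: -340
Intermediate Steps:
P = 40 (P = 5*8 = 40)
b(l, u) = 2 + u/l (b(l, u) = u/l + 2*1 = u/l + 2 = 2 + u/l)
k(B) = 5 (k(B) = -35 + 40 = 5)
k(b(3, -3))*(-68) = 5*(-68) = -340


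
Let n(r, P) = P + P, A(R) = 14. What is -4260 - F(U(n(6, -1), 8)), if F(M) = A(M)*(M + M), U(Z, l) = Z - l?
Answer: -3980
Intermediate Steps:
n(r, P) = 2*P
F(M) = 28*M (F(M) = 14*(M + M) = 14*(2*M) = 28*M)
-4260 - F(U(n(6, -1), 8)) = -4260 - 28*(2*(-1) - 1*8) = -4260 - 28*(-2 - 8) = -4260 - 28*(-10) = -4260 - 1*(-280) = -4260 + 280 = -3980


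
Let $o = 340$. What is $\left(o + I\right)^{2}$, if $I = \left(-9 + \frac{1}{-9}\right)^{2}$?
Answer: $\frac{1174021696}{6561} \approx 1.7894 \cdot 10^{5}$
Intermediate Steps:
$I = \frac{6724}{81}$ ($I = \left(-9 - \frac{1}{9}\right)^{2} = \left(- \frac{82}{9}\right)^{2} = \frac{6724}{81} \approx 83.012$)
$\left(o + I\right)^{2} = \left(340 + \frac{6724}{81}\right)^{2} = \left(\frac{34264}{81}\right)^{2} = \frac{1174021696}{6561}$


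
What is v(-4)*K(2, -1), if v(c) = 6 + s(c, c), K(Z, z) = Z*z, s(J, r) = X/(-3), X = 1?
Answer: -34/3 ≈ -11.333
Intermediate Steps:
s(J, r) = -⅓ (s(J, r) = 1/(-3) = 1*(-⅓) = -⅓)
v(c) = 17/3 (v(c) = 6 - ⅓ = 17/3)
v(-4)*K(2, -1) = 17*(2*(-1))/3 = (17/3)*(-2) = -34/3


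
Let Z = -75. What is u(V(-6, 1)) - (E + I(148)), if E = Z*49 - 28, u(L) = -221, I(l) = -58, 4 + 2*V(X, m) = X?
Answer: 3540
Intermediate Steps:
V(X, m) = -2 + X/2
E = -3703 (E = -75*49 - 28 = -3675 - 28 = -3703)
u(V(-6, 1)) - (E + I(148)) = -221 - (-3703 - 58) = -221 - 1*(-3761) = -221 + 3761 = 3540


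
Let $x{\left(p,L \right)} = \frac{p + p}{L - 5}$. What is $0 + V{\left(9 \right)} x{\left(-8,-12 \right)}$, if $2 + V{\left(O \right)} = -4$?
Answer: $- \frac{96}{17} \approx -5.6471$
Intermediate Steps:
$V{\left(O \right)} = -6$ ($V{\left(O \right)} = -2 - 4 = -6$)
$x{\left(p,L \right)} = \frac{2 p}{-5 + L}$
$0 + V{\left(9 \right)} x{\left(-8,-12 \right)} = 0 - 6 \cdot 2 \left(-8\right) \frac{1}{-5 - 12} = 0 - 6 \cdot 2 \left(-8\right) \frac{1}{-17} = 0 - 6 \cdot 2 \left(-8\right) \left(- \frac{1}{17}\right) = 0 - \frac{96}{17} = - \frac{96}{17}$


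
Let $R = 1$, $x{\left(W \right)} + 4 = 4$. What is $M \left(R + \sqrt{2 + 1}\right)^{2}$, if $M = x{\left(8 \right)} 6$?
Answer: $0$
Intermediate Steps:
$x{\left(W \right)} = 0$ ($x{\left(W \right)} = -4 + 4 = 0$)
$M = 0$ ($M = 0 \cdot 6 = 0$)
$M \left(R + \sqrt{2 + 1}\right)^{2} = 0 \left(1 + \sqrt{2 + 1}\right)^{2} = 0 \left(1 + \sqrt{3}\right)^{2} = 0$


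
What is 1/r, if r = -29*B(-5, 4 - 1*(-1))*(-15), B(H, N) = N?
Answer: 1/2175 ≈ 0.00045977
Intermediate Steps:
r = 2175 (r = -29*(4 - 1*(-1))*(-15) = -29*(4 + 1)*(-15) = -29*5*(-15) = -145*(-15) = 2175)
1/r = 1/2175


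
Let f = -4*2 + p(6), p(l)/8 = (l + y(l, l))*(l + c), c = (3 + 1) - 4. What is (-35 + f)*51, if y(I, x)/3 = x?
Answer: 56559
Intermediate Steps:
y(I, x) = 3*x
c = 0 (c = 4 - 4 = 0)
p(l) = 32*l² (p(l) = 8*((l + 3*l)*(l + 0)) = 8*((4*l)*l) = 8*(4*l²) = 32*l²)
f = 1144 (f = -4*2 + 32*6² = -8 + 32*36 = -8 + 1152 = 1144)
(-35 + f)*51 = (-35 + 1144)*51 = 1109*51 = 56559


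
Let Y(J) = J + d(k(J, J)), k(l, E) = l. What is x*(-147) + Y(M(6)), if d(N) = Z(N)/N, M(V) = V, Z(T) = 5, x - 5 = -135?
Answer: 114701/6 ≈ 19117.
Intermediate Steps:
x = -130 (x = 5 - 135 = -130)
d(N) = 5/N
Y(J) = J + 5/J
x*(-147) + Y(M(6)) = -130*(-147) + (6 + 5/6) = 19110 + (6 + 5*(⅙)) = 19110 + (6 + ⅚) = 19110 + 41/6 = 114701/6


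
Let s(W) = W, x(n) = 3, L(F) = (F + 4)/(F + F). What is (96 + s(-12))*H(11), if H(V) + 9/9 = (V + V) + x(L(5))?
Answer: 2016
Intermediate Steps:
L(F) = (4 + F)/(2*F) (L(F) = (4 + F)/((2*F)) = (4 + F)*(1/(2*F)) = (4 + F)/(2*F))
H(V) = 2 + 2*V (H(V) = -1 + ((V + V) + 3) = -1 + (2*V + 3) = -1 + (3 + 2*V) = 2 + 2*V)
(96 + s(-12))*H(11) = (96 - 12)*(2 + 2*11) = 84*(2 + 22) = 84*24 = 2016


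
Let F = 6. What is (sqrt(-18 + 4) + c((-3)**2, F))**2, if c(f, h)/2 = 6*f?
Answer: (108 + I*sqrt(14))**2 ≈ 11650.0 + 808.2*I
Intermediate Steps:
c(f, h) = 12*f (c(f, h) = 2*(6*f) = 12*f)
(sqrt(-18 + 4) + c((-3)**2, F))**2 = (sqrt(-18 + 4) + 12*(-3)**2)**2 = (sqrt(-14) + 12*9)**2 = (I*sqrt(14) + 108)**2 = (108 + I*sqrt(14))**2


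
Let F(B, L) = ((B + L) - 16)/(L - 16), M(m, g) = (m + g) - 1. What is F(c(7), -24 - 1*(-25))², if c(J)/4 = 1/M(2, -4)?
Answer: 2401/2025 ≈ 1.1857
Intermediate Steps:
M(m, g) = -1 + g + m (M(m, g) = (g + m) - 1 = -1 + g + m)
c(J) = -4/3 (c(J) = 4/(-1 - 4 + 2) = 4/(-3) = 4*(-⅓) = -4/3)
F(B, L) = (-16 + B + L)/(-16 + L)
F(c(7), -24 - 1*(-25))² = ((-16 - 4/3 + (-24 - 1*(-25)))/(-16 + (-24 - 1*(-25))))² = ((-16 - 4/3 + (-24 + 25))/(-16 + (-24 + 25)))² = ((-16 - 4/3 + 1)/(-16 + 1))² = (-49/3/(-15))² = (-1/15*(-49/3))² = (49/45)² = 2401/2025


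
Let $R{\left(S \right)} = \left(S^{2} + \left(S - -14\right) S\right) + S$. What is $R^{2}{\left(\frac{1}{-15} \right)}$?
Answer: $\frac{49729}{50625} \approx 0.9823$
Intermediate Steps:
$R{\left(S \right)} = S + S^{2} + S \left(14 + S\right)$ ($R{\left(S \right)} = \left(S^{2} + \left(S + 14\right) S\right) + S = \left(S^{2} + \left(14 + S\right) S\right) + S = \left(S^{2} + S \left(14 + S\right)\right) + S = S + S^{2} + S \left(14 + S\right)$)
$R^{2}{\left(\frac{1}{-15} \right)} = \left(\frac{15 + \frac{2}{-15}}{-15}\right)^{2} = \left(- \frac{15 + 2 \left(- \frac{1}{15}\right)}{15}\right)^{2} = \left(- \frac{15 - \frac{2}{15}}{15}\right)^{2} = \left(\left(- \frac{1}{15}\right) \frac{223}{15}\right)^{2} = \left(- \frac{223}{225}\right)^{2} = \frac{49729}{50625}$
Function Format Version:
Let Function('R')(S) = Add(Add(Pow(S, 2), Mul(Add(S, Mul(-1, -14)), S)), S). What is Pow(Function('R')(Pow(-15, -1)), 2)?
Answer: Rational(49729, 50625) ≈ 0.98230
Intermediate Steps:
Function('R')(S) = Add(S, Pow(S, 2), Mul(S, Add(14, S))) (Function('R')(S) = Add(Add(Pow(S, 2), Mul(Add(S, 14), S)), S) = Add(Add(Pow(S, 2), Mul(Add(14, S), S)), S) = Add(Add(Pow(S, 2), Mul(S, Add(14, S))), S) = Add(S, Pow(S, 2), Mul(S, Add(14, S))))
Pow(Function('R')(Pow(-15, -1)), 2) = Pow(Mul(Pow(-15, -1), Add(15, Mul(2, Pow(-15, -1)))), 2) = Pow(Mul(Rational(-1, 15), Add(15, Mul(2, Rational(-1, 15)))), 2) = Pow(Mul(Rational(-1, 15), Add(15, Rational(-2, 15))), 2) = Pow(Mul(Rational(-1, 15), Rational(223, 15)), 2) = Pow(Rational(-223, 225), 2) = Rational(49729, 50625)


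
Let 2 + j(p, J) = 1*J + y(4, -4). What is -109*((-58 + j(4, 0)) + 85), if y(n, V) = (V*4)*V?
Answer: -9701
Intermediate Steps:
y(n, V) = 4*V**2 (y(n, V) = (4*V)*V = 4*V**2)
j(p, J) = 62 + J (j(p, J) = -2 + (1*J + 4*(-4)**2) = -2 + (J + 4*16) = -2 + (J + 64) = -2 + (64 + J) = 62 + J)
-109*((-58 + j(4, 0)) + 85) = -109*((-58 + (62 + 0)) + 85) = -109*((-58 + 62) + 85) = -109*(4 + 85) = -109*89 = -9701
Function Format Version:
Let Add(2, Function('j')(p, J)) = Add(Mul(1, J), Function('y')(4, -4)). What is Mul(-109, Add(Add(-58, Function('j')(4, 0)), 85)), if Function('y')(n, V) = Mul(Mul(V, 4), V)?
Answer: -9701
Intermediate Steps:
Function('y')(n, V) = Mul(4, Pow(V, 2)) (Function('y')(n, V) = Mul(Mul(4, V), V) = Mul(4, Pow(V, 2)))
Function('j')(p, J) = Add(62, J) (Function('j')(p, J) = Add(-2, Add(Mul(1, J), Mul(4, Pow(-4, 2)))) = Add(-2, Add(J, Mul(4, 16))) = Add(-2, Add(J, 64)) = Add(-2, Add(64, J)) = Add(62, J))
Mul(-109, Add(Add(-58, Function('j')(4, 0)), 85)) = Mul(-109, Add(Add(-58, Add(62, 0)), 85)) = Mul(-109, Add(Add(-58, 62), 85)) = Mul(-109, Add(4, 85)) = Mul(-109, 89) = -9701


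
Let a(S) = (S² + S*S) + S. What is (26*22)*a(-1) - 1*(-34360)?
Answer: 34932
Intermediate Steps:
a(S) = S + 2*S² (a(S) = (S² + S²) + S = 2*S² + S = S + 2*S²)
(26*22)*a(-1) - 1*(-34360) = (26*22)*(-(1 + 2*(-1))) - 1*(-34360) = 572*(-(1 - 2)) + 34360 = 572*(-1*(-1)) + 34360 = 572*1 + 34360 = 572 + 34360 = 34932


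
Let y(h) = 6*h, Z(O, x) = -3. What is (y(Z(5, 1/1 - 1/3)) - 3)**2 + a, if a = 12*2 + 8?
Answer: 473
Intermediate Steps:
a = 32 (a = 24 + 8 = 32)
(y(Z(5, 1/1 - 1/3)) - 3)**2 + a = (6*(-3) - 3)**2 + 32 = (-18 - 3)**2 + 32 = (-21)**2 + 32 = 441 + 32 = 473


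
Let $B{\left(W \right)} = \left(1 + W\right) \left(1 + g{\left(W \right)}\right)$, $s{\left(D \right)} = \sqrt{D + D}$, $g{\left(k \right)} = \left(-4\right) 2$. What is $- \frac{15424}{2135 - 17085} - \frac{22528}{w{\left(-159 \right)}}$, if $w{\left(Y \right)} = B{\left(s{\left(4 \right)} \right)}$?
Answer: $- \frac{168018912}{366275} + \frac{45056 \sqrt{2}}{49} \approx 841.66$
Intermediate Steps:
$g{\left(k \right)} = -8$
$s{\left(D \right)} = \sqrt{2} \sqrt{D}$ ($s{\left(D \right)} = \sqrt{2 D} = \sqrt{2} \sqrt{D}$)
$B{\left(W \right)} = -7 - 7 W$ ($B{\left(W \right)} = \left(1 + W\right) \left(1 - 8\right) = \left(1 + W\right) \left(-7\right) = -7 - 7 W$)
$w{\left(Y \right)} = -7 - 14 \sqrt{2}$ ($w{\left(Y \right)} = -7 - 7 \sqrt{2} \sqrt{4} = -7 - 7 \sqrt{2} \cdot 2 = -7 - 7 \cdot 2 \sqrt{2} = -7 - 14 \sqrt{2}$)
$- \frac{15424}{2135 - 17085} - \frac{22528}{w{\left(-159 \right)}} = - \frac{15424}{2135 - 17085} - \frac{22528}{-7 - 14 \sqrt{2}} = - \frac{15424}{-14950} - \frac{22528}{-7 - 14 \sqrt{2}} = \left(-15424\right) \left(- \frac{1}{14950}\right) - \frac{22528}{-7 - 14 \sqrt{2}} = \frac{7712}{7475} - \frac{22528}{-7 - 14 \sqrt{2}}$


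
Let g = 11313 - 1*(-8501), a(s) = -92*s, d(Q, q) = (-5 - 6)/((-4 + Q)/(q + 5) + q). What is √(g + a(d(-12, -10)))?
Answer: 2*√1420809/17 ≈ 140.23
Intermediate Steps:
d(Q, q) = -11/(q + (-4 + Q)/(5 + q)) (d(Q, q) = -11/((-4 + Q)/(5 + q) + q) = -11/(q + (-4 + Q)/(5 + q)))
g = 19814 (g = 11313 + 8501 = 19814)
√(g + a(d(-12, -10))) = √(19814 - 1012*(-5 - 1*(-10))/(-4 - 12 + (-10)² + 5*(-10))) = √(19814 - 1012*(-5 + 10)/(-4 - 12 + 100 - 50)) = √(19814 - 1012*5/34) = √(19814 - 92*55/34) = √(19814 - 2530/17) = √(334308/17) = 2*√1420809/17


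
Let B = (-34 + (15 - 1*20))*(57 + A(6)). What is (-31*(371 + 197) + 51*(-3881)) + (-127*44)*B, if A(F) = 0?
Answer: 12206585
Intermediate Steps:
B = -2223 (B = (-34 + (15 - 1*20))*(57 + 0) = (-34 + (15 - 20))*57 = (-34 - 5)*57 = -39*57 = -2223)
(-31*(371 + 197) + 51*(-3881)) + (-127*44)*B = (-31*(371 + 197) + 51*(-3881)) - 127*44*(-2223) = (-31*568 - 197931) - 5588*(-2223) = (-17608 - 197931) + 12422124 = -215539 + 12422124 = 12206585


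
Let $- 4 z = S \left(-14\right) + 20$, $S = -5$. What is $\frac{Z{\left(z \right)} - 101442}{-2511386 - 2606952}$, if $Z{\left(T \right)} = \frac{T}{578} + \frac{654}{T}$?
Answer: $\frac{1759508971}{88751980920} \approx 0.019825$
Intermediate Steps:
$z = - \frac{45}{2}$ ($z = - \frac{\left(-5\right) \left(-14\right) + 20}{4} = - \frac{70 + 20}{4} = \left(- \frac{1}{4}\right) 90 = - \frac{45}{2} \approx -22.5$)
$Z{\left(T \right)} = \frac{654}{T} + \frac{T}{578}$ ($Z{\left(T \right)} = T \frac{1}{578} + \frac{654}{T} = \frac{T}{578} + \frac{654}{T} = \frac{654}{T} + \frac{T}{578}$)
$\frac{Z{\left(z \right)} - 101442}{-2511386 - 2606952} = \frac{\left(\frac{654}{- \frac{45}{2}} + \frac{1}{578} \left(- \frac{45}{2}\right)\right) - 101442}{-2511386 - 2606952} = \frac{\left(654 \left(- \frac{2}{45}\right) - \frac{45}{1156}\right) - 101442}{-5118338} = \left(\left(- \frac{436}{15} - \frac{45}{1156}\right) - 101442\right) \left(- \frac{1}{5118338}\right) = \left(- \frac{504691}{17340} - 101442\right) \left(- \frac{1}{5118338}\right) = \left(- \frac{1759508971}{17340}\right) \left(- \frac{1}{5118338}\right) = \frac{1759508971}{88751980920}$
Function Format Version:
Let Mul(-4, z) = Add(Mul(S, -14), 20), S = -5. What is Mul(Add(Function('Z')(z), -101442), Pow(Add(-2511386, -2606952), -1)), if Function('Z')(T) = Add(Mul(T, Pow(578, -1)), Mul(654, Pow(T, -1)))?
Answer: Rational(1759508971, 88751980920) ≈ 0.019825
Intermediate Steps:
z = Rational(-45, 2) (z = Mul(Rational(-1, 4), Add(Mul(-5, -14), 20)) = Mul(Rational(-1, 4), Add(70, 20)) = Mul(Rational(-1, 4), 90) = Rational(-45, 2) ≈ -22.500)
Function('Z')(T) = Add(Mul(654, Pow(T, -1)), Mul(Rational(1, 578), T)) (Function('Z')(T) = Add(Mul(T, Rational(1, 578)), Mul(654, Pow(T, -1))) = Add(Mul(Rational(1, 578), T), Mul(654, Pow(T, -1))) = Add(Mul(654, Pow(T, -1)), Mul(Rational(1, 578), T)))
Mul(Add(Function('Z')(z), -101442), Pow(Add(-2511386, -2606952), -1)) = Mul(Add(Add(Mul(654, Pow(Rational(-45, 2), -1)), Mul(Rational(1, 578), Rational(-45, 2))), -101442), Pow(Add(-2511386, -2606952), -1)) = Mul(Add(Add(Mul(654, Rational(-2, 45)), Rational(-45, 1156)), -101442), Pow(-5118338, -1)) = Mul(Add(Add(Rational(-436, 15), Rational(-45, 1156)), -101442), Rational(-1, 5118338)) = Mul(Add(Rational(-504691, 17340), -101442), Rational(-1, 5118338)) = Mul(Rational(-1759508971, 17340), Rational(-1, 5118338)) = Rational(1759508971, 88751980920)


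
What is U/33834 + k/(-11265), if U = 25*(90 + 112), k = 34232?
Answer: -61184291/21174445 ≈ -2.8895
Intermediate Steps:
U = 5050 (U = 25*202 = 5050)
U/33834 + k/(-11265) = 5050/33834 + 34232/(-11265) = 5050*(1/33834) + 34232*(-1/11265) = 2525/16917 - 34232/11265 = -61184291/21174445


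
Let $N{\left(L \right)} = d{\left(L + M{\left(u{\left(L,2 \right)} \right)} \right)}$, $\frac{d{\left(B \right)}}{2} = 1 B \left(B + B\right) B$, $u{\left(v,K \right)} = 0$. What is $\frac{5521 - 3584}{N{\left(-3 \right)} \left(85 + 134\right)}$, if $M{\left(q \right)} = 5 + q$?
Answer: $\frac{1937}{7008} \approx 0.2764$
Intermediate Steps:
$d{\left(B \right)} = 4 B^{3}$ ($d{\left(B \right)} = 2 \cdot 1 B \left(B + B\right) B = 2 \cdot 1 B 2 B B = 2 \cdot 1 \cdot 2 B^{2} B = 2 \cdot 2 B^{2} B = 2 \cdot 2 B^{3} = 4 B^{3}$)
$N{\left(L \right)} = 4 \left(5 + L\right)^{3}$ ($N{\left(L \right)} = 4 \left(L + \left(5 + 0\right)\right)^{3} = 4 \left(L + 5\right)^{3} = 4 \left(5 + L\right)^{3}$)
$\frac{5521 - 3584}{N{\left(-3 \right)} \left(85 + 134\right)} = \frac{5521 - 3584}{4 \left(5 - 3\right)^{3} \left(85 + 134\right)} = \frac{5521 - 3584}{4 \cdot 2^{3} \cdot 219} = \frac{1937}{4 \cdot 8 \cdot 219} = \frac{1937}{32 \cdot 219} = \frac{1937}{7008}$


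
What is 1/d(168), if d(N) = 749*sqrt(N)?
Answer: sqrt(42)/62916 ≈ 0.00010301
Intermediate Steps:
1/d(168) = 1/(749*sqrt(168)) = 1/(749*(2*sqrt(42))) = 1/(1498*sqrt(42)) = sqrt(42)/62916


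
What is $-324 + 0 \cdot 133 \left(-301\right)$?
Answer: $-324$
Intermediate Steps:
$-324 + 0 \cdot 133 \left(-301\right) = -324 + 0 \left(-301\right) = -324 + 0 = -324$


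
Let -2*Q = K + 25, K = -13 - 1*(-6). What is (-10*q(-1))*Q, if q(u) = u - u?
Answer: 0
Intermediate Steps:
K = -7 (K = -13 + 6 = -7)
q(u) = 0
Q = -9 (Q = -(-7 + 25)/2 = -½*18 = -9)
(-10*q(-1))*Q = -10*0*(-9) = 0*(-9) = 0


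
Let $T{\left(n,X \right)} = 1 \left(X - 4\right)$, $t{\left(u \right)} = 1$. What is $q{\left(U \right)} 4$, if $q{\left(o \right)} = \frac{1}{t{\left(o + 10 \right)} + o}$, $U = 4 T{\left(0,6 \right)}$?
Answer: $\frac{4}{9} \approx 0.44444$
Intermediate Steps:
$T{\left(n,X \right)} = -4 + X$ ($T{\left(n,X \right)} = 1 \left(-4 + X\right) = -4 + X$)
$U = 8$ ($U = 4 \left(-4 + 6\right) = 4 \cdot 2 = 8$)
$q{\left(o \right)} = \frac{1}{1 + o}$
$q{\left(U \right)} 4 = \frac{1}{1 + 8} \cdot 4 = \frac{1}{9} \cdot 4 = \frac{4}{9}$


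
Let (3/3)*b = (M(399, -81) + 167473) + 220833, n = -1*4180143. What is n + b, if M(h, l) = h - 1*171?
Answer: -3791609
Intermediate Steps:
M(h, l) = -171 + h (M(h, l) = h - 171 = -171 + h)
n = -4180143
b = 388534 (b = ((-171 + 399) + 167473) + 220833 = (228 + 167473) + 220833 = 167701 + 220833 = 388534)
n + b = -4180143 + 388534 = -3791609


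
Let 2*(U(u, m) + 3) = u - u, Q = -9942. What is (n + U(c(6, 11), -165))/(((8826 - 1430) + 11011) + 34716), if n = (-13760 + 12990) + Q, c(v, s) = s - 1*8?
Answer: -10715/53123 ≈ -0.20170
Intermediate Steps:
c(v, s) = -8 + s (c(v, s) = s - 8 = -8 + s)
U(u, m) = -3 (U(u, m) = -3 + (u - u)/2 = -3 + (½)*0 = -3 + 0 = -3)
n = -10712 (n = (-13760 + 12990) - 9942 = -770 - 9942 = -10712)
(n + U(c(6, 11), -165))/(((8826 - 1430) + 11011) + 34716) = (-10712 - 3)/(((8826 - 1430) + 11011) + 34716) = -10715/((7396 + 11011) + 34716) = -10715/(18407 + 34716) = -10715/53123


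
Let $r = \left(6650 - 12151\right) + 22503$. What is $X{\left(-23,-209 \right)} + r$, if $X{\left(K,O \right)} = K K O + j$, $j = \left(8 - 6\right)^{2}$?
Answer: $-93555$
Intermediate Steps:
$r = 17002$ ($r = \left(6650 - 12151\right) + 22503 = -5501 + 22503 = 17002$)
$j = 4$ ($j = 2^{2} = 4$)
$X{\left(K,O \right)} = 4 + O K^{2}$ ($X{\left(K,O \right)} = K K O + 4 = K^{2} O + 4 = O K^{2} + 4 = 4 + O K^{2}$)
$X{\left(-23,-209 \right)} + r = \left(4 - 209 \left(-23\right)^{2}\right) + 17002 = \left(4 - 110561\right) + 17002 = -110557 + 17002 = -93555$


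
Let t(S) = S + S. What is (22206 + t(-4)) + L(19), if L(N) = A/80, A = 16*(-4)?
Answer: 110986/5 ≈ 22197.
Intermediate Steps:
A = -64
L(N) = -4/5 (L(N) = -64/80 = -64*1/80 = -4/5)
t(S) = 2*S
(22206 + t(-4)) + L(19) = (22206 + 2*(-4)) - 4/5 = (22206 - 8) - 4/5 = 22198 - 4/5 = 110986/5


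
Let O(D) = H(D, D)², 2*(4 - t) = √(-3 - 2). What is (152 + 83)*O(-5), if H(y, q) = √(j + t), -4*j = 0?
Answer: 940 - 235*I*√5/2 ≈ 940.0 - 262.74*I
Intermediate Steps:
j = 0 (j = -¼*0 = 0)
t = 4 - I*√5/2 (t = 4 - √(-3 - 2)/2 = 4 - I*√5/2 ≈ 4.0 - 1.118*I)
H(y, q) = √(4 - I*√5/2) (H(y, q) = √(0 + (4 - I*√5/2)) = √(4 - I*√5/2))
O(D) = 4 - I*√5/2 (O(D) = (√(16 - 2*I*√5)/2)² = 4 - I*√5/2)
(152 + 83)*O(-5) = (152 + 83)*(4 - I*√5/2) = 235*(4 - I*√5/2) = 940 - 235*I*√5/2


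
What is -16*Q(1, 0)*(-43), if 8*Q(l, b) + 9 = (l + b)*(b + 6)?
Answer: -258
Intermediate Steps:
Q(l, b) = -9/8 + (6 + b)*(b + l)/8 (Q(l, b) = -9/8 + ((l + b)*(b + 6))/8 = -9/8 + ((b + l)*(6 + b))/8 = -9/8 + ((6 + b)*(b + l))/8 = -9/8 + (6 + b)*(b + l)/8)
-16*Q(1, 0)*(-43) = -16*(-9/8 + (1/8)*0**2 + (3/4)*0 + (3/4)*1 + (1/8)*0*1)*(-43) = -16*(-9/8 + (1/8)*0 + 0 + 3/4 + 0)*(-43) = -16*(-9/8 + 0 + 0 + 3/4 + 0)*(-43) = -16*(-3/8)*(-43) = 6*(-43) = -258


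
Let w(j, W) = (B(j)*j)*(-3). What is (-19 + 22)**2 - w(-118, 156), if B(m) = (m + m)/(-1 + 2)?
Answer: 83553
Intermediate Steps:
B(m) = 2*m (B(m) = (2*m)/1 = (2*m)*1 = 2*m)
w(j, W) = -6*j**2 (w(j, W) = ((2*j)*j)*(-3) = (2*j**2)*(-3) = -6*j**2)
(-19 + 22)**2 - w(-118, 156) = (-19 + 22)**2 - (-6)*(-118)**2 = 3**2 - (-6)*13924 = 9 - 1*(-83544) = 9 + 83544 = 83553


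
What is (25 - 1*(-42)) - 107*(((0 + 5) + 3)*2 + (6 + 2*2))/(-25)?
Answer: 4457/25 ≈ 178.28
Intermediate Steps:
(25 - 1*(-42)) - 107*(((0 + 5) + 3)*2 + (6 + 2*2))/(-25) = (25 + 42) - 107*((5 + 3)*2 + (6 + 4))*(-1)/25 = 67 - 107*(8*2 + 10)*(-1)/25 = 67 - 107*(16 + 10)*(-1)/25 = 67 - 2782*(-1)/25 = 67 - 107*(-26/25) = 67 + 2782/25 = 4457/25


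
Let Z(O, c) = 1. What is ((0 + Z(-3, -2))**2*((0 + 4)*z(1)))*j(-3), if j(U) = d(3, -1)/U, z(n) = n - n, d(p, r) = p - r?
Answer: 0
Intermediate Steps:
z(n) = 0
j(U) = 4/U (j(U) = (3 - 1*(-1))/U = (3 + 1)/U = 4/U)
((0 + Z(-3, -2))**2*((0 + 4)*z(1)))*j(-3) = ((0 + 1)**2*((0 + 4)*0))*(4/(-3)) = (1**2*(4*0))*(4*(-1/3)) = (1*0)*(-4/3) = 0*(-4/3) = 0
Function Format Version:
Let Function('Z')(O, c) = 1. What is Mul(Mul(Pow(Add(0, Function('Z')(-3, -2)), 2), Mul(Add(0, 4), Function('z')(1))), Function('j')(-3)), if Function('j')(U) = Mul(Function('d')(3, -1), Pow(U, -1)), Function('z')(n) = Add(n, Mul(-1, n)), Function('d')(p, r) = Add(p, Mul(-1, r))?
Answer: 0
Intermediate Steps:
Function('z')(n) = 0
Function('j')(U) = Mul(4, Pow(U, -1)) (Function('j')(U) = Mul(Add(3, Mul(-1, -1)), Pow(U, -1)) = Mul(Add(3, 1), Pow(U, -1)) = Mul(4, Pow(U, -1)))
Mul(Mul(Pow(Add(0, Function('Z')(-3, -2)), 2), Mul(Add(0, 4), Function('z')(1))), Function('j')(-3)) = Mul(Mul(Pow(Add(0, 1), 2), Mul(Add(0, 4), 0)), Mul(4, Pow(-3, -1))) = Mul(Mul(Pow(1, 2), Mul(4, 0)), Mul(4, Rational(-1, 3))) = Mul(Mul(1, 0), Rational(-4, 3)) = Mul(0, Rational(-4, 3)) = 0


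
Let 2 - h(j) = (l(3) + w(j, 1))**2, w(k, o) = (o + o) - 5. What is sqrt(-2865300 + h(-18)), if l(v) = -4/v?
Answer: I*sqrt(25787851)/3 ≈ 1692.7*I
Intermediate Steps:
w(k, o) = -5 + 2*o (w(k, o) = 2*o - 5 = -5 + 2*o)
h(j) = -151/9 (h(j) = 2 - (-4/3 + (-5 + 2*1))**2 = 2 - (-4*1/3 + (-5 + 2))**2 = 2 - (-4/3 - 3)**2 = 2 - (-13/3)**2 = 2 - 1*169/9 = 2 - 169/9 = -151/9)
sqrt(-2865300 + h(-18)) = sqrt(-2865300 - 151/9) = sqrt(-25787851/9) = I*sqrt(25787851)/3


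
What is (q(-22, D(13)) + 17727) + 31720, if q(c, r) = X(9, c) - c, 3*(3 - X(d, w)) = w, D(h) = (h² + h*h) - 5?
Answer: 148438/3 ≈ 49479.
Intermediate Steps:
D(h) = -5 + 2*h² (D(h) = (h² + h²) - 5 = 2*h² - 5 = -5 + 2*h²)
X(d, w) = 3 - w/3
q(c, r) = 3 - 4*c/3 (q(c, r) = (3 - c/3) - c = 3 - 4*c/3)
(q(-22, D(13)) + 17727) + 31720 = ((3 - 4/3*(-22)) + 17727) + 31720 = ((3 + 88/3) + 17727) + 31720 = (97/3 + 17727) + 31720 = 53278/3 + 31720 = 148438/3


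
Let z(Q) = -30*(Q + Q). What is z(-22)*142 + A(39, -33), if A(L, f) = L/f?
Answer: 2061827/11 ≈ 1.8744e+5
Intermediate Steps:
z(Q) = -60*Q
z(-22)*142 + A(39, -33) = -60*(-22)*142 + 39/(-33) = 1320*142 + 39*(-1/33) = 187440 - 13/11 = 2061827/11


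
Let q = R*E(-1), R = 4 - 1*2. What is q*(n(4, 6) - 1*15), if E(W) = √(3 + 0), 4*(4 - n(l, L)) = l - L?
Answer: -21*√3 ≈ -36.373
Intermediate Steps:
n(l, L) = 4 - l/4 + L/4 (n(l, L) = 4 - (l - L)/4 = 4 + (-l/4 + L/4) = 4 - l/4 + L/4)
E(W) = √3
R = 2 (R = 4 - 2 = 2)
q = 2*√3 ≈ 3.4641
q*(n(4, 6) - 1*15) = (2*√3)*((4 - ¼*4 + (¼)*6) - 1*15) = (2*√3)*((4 - 1 + 3/2) - 15) = (2*√3)*(9/2 - 15) = (2*√3)*(-21/2) = -21*√3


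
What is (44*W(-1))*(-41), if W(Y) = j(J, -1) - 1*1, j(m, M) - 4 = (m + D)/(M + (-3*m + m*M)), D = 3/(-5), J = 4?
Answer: -25256/5 ≈ -5051.2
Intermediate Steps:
D = -⅗ (D = 3*(-⅕) = -⅗ ≈ -0.60000)
j(m, M) = 4 + (-⅗ + m)/(M - 3*m + M*m) (j(m, M) = 4 + (m - ⅗)/(M + (-3*m + m*M)) = 4 + (-⅗ + m)/(M + (-3*m + M*m)) = 4 + (-⅗ + m)/(M - 3*m + M*m))
W(Y) = 14/5 (W(Y) = (-⅗ - 11*4 + 4*(-1) + 4*(-1)*4)/(-1 - 3*4 - 1*4) - 1*1 = (-⅗ - 44 - 4 - 16)/(-1 - 12 - 4) - 1 = -323/5/(-17) - 1 = -1/17*(-323/5) - 1 = 19/5 - 1 = 14/5)
(44*W(-1))*(-41) = (44*(14/5))*(-41) = (616/5)*(-41) = -25256/5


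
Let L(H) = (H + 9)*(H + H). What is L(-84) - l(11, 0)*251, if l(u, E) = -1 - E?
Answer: 12851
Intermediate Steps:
L(H) = 2*H*(9 + H) (L(H) = (9 + H)*(2*H) = 2*H*(9 + H))
L(-84) - l(11, 0)*251 = 2*(-84)*(9 - 84) - (-1 - 1*0)*251 = 2*(-84)*(-75) - (-1 + 0)*251 = 12600 - (-1)*251 = 12600 - 1*(-251) = 12600 + 251 = 12851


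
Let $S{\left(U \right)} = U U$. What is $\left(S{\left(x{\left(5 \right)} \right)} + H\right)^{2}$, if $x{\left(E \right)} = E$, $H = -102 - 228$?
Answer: $93025$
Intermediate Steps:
$H = -330$ ($H = -102 - 228 = -330$)
$S{\left(U \right)} = U^{2}$
$\left(S{\left(x{\left(5 \right)} \right)} + H\right)^{2} = \left(5^{2} - 330\right)^{2} = \left(25 - 330\right)^{2} = \left(-305\right)^{2} = 93025$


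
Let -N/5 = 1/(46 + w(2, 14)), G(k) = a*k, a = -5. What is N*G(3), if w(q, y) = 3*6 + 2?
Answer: 25/22 ≈ 1.1364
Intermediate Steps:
G(k) = -5*k
w(q, y) = 20 (w(q, y) = 18 + 2 = 20)
N = -5/66 (N = -5/(46 + 20) = -5/66 ≈ -0.075758)
N*G(3) = -(-25)*3/66 = -5/66*(-15) = 25/22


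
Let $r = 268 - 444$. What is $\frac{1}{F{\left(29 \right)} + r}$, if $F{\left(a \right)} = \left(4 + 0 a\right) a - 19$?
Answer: $- \frac{1}{79} \approx -0.012658$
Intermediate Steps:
$r = -176$
$F{\left(a \right)} = -19 + 4 a$ ($F{\left(a \right)} = \left(4 + 0\right) a - 19 = 4 a - 19 = -19 + 4 a$)
$\frac{1}{F{\left(29 \right)} + r} = \frac{1}{\left(-19 + 4 \cdot 29\right) - 176} = \frac{1}{\left(-19 + 116\right) - 176} = \frac{1}{97 - 176} = \frac{1}{-79} = - \frac{1}{79}$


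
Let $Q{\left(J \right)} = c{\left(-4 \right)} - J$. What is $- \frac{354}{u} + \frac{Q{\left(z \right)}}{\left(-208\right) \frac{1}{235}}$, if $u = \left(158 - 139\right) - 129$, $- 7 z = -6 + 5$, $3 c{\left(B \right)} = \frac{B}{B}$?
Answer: $\frac{180359}{60060} \approx 3.003$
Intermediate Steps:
$c{\left(B \right)} = \frac{1}{3}$ ($c{\left(B \right)} = \frac{B \frac{1}{B}}{3} = \frac{1}{3} \cdot 1 = \frac{1}{3}$)
$z = \frac{1}{7}$ ($z = - \frac{-6 + 5}{7} = \left(- \frac{1}{7}\right) \left(-1\right) = \frac{1}{7} \approx 0.14286$)
$Q{\left(J \right)} = \frac{1}{3} - J$
$u = -110$ ($u = 19 - 129 = -110$)
$- \frac{354}{u} + \frac{Q{\left(z \right)}}{\left(-208\right) \frac{1}{235}} = - \frac{354}{-110} + \frac{\frac{1}{3} - \frac{1}{7}}{\left(-208\right) \frac{1}{235}} = \left(-354\right) \left(- \frac{1}{110}\right) + \frac{\frac{1}{3} - \frac{1}{7}}{\left(-208\right) \frac{1}{235}} = \frac{177}{55} + \frac{4}{21 \left(- \frac{208}{235}\right)} = \frac{177}{55} + \frac{4}{21} \left(- \frac{235}{208}\right) = \frac{177}{55} - \frac{235}{1092} = \frac{180359}{60060}$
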